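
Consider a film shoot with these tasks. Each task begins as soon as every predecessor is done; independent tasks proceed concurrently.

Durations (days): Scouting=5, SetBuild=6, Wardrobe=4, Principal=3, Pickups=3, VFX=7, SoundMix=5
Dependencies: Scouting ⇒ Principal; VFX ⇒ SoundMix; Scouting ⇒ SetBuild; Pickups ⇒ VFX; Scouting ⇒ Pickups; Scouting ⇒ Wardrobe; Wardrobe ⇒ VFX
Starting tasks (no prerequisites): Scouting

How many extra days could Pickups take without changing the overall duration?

Scouting→Wardrobe→VFX→SoundMix = 5+4+7+5 = 21 sets the makespan at 21 days.
The longest chain containing Pickups totals 20 days.
Slack of Pickups = 6 − 5 = 1 day.

1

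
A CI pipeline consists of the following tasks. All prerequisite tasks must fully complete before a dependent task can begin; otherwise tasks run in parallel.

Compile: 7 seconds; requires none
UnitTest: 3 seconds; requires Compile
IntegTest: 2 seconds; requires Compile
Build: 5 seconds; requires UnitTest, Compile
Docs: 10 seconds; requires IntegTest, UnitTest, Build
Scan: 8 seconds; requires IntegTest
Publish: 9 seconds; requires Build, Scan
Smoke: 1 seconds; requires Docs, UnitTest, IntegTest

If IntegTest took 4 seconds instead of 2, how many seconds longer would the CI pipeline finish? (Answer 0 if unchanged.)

2

As given, the longest chain is Compile→IntegTest→Scan→Publish = 7+2+8+9 = 26, so the finish is 26 seconds.
IntegTest lies on that path, so at 4 seconds the path becomes 28 seconds.
No other chain overtakes it, so the finish is 28 seconds.
Change in finish: 28 − 26 = +2 seconds.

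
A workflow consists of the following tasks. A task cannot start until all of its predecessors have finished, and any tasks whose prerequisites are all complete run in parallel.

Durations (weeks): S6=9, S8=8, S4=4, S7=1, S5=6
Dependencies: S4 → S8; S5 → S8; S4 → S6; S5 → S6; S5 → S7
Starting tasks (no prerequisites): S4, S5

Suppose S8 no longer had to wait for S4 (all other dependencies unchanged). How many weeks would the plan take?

15

Before: longest chain S5→S6 = 6+9 = 15, finish 15.
Dropping S4→S8 doesn't change S8's earliest start (6); another predecessor still binds.
New critical path: S5→S6 = 6+9 = 15 ⇒ 15 weeks.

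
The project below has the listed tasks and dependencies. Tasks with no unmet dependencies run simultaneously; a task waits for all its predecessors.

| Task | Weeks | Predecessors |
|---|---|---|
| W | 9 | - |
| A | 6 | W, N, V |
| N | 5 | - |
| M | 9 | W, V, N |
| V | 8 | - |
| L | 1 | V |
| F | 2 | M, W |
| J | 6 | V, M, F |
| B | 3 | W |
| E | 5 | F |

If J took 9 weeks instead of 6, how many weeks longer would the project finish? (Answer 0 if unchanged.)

3

Baseline: W→M→F→J = 9+9+2+6 = 26 → 26 weeks.
J lies on that path, so at 9 weeks the path becomes 29 weeks.
No other chain overtakes it, so the finish is 29 weeks.
Change in finish: 29 − 26 = +3 weeks.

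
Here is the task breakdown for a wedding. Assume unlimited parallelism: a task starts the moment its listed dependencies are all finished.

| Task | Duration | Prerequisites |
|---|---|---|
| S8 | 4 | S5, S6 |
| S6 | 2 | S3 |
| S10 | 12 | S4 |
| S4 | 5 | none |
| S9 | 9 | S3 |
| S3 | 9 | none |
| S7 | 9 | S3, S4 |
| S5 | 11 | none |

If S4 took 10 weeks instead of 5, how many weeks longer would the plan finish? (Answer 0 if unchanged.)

4

Critical path before the change: S3→S7 = 9+9 = 18 giving 18 weeks.
S4 is off the critical path — its longest chain is 17 weeks, giving 1 of slack.
New critical path: S4→S10 = 10+12 = 22 ⇒ 22 weeks.
Change in finish: 22 − 18 = +4 weeks.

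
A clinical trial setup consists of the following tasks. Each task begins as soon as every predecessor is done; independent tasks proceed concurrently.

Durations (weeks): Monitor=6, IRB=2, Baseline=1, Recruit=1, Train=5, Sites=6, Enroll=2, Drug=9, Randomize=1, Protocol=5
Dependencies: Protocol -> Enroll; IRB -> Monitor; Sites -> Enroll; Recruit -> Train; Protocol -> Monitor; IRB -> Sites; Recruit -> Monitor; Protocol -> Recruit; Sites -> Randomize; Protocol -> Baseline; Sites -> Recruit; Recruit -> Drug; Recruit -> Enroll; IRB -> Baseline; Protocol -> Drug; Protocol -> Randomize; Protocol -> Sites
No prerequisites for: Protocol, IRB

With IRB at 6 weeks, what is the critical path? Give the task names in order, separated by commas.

As given, the longest chain is Protocol→Sites→Recruit→Drug = 5+6+1+9 = 21, so the finish is 21 weeks.
IRB is off the critical path — its longest chain is 18 weeks, giving 3 of slack.
Now IRB→Sites→Recruit→Drug = 6+6+1+9 = 22 is longest, so the finish becomes 22 weeks.

IRB, Sites, Recruit, Drug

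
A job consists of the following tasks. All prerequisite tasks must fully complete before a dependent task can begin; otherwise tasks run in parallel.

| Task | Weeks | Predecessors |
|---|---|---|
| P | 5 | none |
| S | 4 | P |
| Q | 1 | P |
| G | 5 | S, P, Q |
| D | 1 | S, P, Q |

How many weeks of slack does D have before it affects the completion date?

P→S→G = 5+4+5 = 14 sets the makespan at 14 weeks.
Longest path through D: 10 weeks (earliest finish 10, latest finish 14).
Slack of D = 13 − 9 = 4 weeks.

4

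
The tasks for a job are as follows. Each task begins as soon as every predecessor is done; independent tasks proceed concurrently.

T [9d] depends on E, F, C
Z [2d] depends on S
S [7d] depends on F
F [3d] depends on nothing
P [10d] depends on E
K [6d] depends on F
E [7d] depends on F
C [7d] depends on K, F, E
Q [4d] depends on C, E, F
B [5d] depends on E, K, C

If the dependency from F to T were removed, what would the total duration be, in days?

Before: longest chain F→E→C→T = 3+7+7+9 = 26, finish 26.
Dropping F→T doesn't change T's earliest start (17); another predecessor still binds.
The longest chain is now F→E→C→T = 3+7+7+9 = 26, so the schedule takes 26 days.

26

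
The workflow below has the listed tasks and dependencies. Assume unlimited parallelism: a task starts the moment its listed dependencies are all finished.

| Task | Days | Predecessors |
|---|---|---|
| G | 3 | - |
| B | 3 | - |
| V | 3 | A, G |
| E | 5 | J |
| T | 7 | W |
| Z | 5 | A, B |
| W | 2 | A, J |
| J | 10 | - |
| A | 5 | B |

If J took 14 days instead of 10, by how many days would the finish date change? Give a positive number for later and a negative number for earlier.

4

Baseline: J→W→T = 10+2+7 = 19 → 19 days.
Since J is critical, the +4 change carries straight to that chain (now 23 days).
The critical path is still J→W→T; finish is now 23 days.
Change in finish: 23 − 19 = +4 days.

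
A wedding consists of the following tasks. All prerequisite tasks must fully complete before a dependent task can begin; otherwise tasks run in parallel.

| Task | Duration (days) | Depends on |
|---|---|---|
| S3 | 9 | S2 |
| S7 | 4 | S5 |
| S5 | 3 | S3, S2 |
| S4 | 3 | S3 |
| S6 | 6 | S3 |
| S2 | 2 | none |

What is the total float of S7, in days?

0

S2→S3→S5→S7 = 2+9+3+4 = 18 sets the makespan at 18 days.
Longest path through S7: 18 days (earliest finish 18, latest finish 18).
Slack of S7 = 14 − 14 = 0 days.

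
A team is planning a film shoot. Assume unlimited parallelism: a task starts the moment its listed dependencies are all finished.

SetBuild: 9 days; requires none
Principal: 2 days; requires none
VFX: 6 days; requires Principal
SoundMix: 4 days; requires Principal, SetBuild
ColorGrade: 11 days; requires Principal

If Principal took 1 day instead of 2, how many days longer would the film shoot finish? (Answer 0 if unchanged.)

Actual critical path: Principal→ColorGrade = 2+11 = 13 ⇒ 13 days.
Principal lies on that path, so at 1 day the path becomes 12 days.
New critical path: SetBuild→SoundMix = 9+4 = 13 ⇒ 13 days.
Change in finish: 13 − 13 = +0 days.

0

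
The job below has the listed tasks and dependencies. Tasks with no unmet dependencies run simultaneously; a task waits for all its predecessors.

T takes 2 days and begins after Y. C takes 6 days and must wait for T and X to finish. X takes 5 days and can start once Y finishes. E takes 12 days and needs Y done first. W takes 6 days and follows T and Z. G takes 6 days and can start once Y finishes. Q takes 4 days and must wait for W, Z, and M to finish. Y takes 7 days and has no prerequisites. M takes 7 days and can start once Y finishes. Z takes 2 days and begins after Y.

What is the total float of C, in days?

1

Y→T→W→Q = 7+2+6+4 = 19 sets the makespan at 19 days.
Longest path through C: 18 days (earliest finish 18, latest finish 19).
Float = 19 − 18 = 1.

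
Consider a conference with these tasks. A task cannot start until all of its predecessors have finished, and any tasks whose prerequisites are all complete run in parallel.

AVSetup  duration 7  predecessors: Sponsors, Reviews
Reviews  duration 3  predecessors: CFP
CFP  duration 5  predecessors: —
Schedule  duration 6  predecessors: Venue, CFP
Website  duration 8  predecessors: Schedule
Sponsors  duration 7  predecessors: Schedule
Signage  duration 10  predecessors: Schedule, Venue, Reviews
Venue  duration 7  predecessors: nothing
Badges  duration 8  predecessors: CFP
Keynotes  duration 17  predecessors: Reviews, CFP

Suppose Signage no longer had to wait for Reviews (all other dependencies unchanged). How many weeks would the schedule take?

With the dependency in place, Venue→Schedule→Sponsors→AVSetup = 7+6+7+7 = 27 sets the finish at 27 weeks.
Dropping Reviews→Signage doesn't change Signage's earliest start (13); another predecessor still binds.
New critical path: Venue→Schedule→Sponsors→AVSetup = 7+6+7+7 = 27 ⇒ 27 weeks.

27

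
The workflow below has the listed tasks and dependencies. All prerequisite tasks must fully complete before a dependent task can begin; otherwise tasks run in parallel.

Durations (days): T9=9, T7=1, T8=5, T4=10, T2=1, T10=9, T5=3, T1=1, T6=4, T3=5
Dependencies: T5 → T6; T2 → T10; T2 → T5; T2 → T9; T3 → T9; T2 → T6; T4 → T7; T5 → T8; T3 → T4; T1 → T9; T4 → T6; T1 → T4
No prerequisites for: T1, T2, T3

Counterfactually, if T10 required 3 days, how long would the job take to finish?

The binding path is T3→T4→T6 = 5+10+4 = 19; finish at 19 days.
T10 has 9 days of float (longest path through it is 10).
No other chain overtakes it, so the finish is 19 days.

19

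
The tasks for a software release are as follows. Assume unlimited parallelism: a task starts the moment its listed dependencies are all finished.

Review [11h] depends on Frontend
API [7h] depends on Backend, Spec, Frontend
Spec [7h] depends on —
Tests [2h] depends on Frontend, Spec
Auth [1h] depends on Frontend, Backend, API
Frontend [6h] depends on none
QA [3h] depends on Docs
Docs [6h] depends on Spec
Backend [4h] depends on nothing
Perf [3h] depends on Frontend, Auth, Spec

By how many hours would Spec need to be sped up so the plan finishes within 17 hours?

Current finish: 18 hours; target: 17.
Spec is on every critical path, so each hour cut from Spec cuts the finish by one (this holds down to a finish of 17).
Need 18 − 17 = 1 hour off Spec → Spec becomes 6 hours, finish becomes 17.

1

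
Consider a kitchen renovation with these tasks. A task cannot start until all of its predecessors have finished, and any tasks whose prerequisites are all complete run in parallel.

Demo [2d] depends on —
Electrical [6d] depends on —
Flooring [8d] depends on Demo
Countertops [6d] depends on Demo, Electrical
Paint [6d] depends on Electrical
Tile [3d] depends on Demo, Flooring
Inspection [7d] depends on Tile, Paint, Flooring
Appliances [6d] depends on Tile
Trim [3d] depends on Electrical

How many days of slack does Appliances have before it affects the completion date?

1

The longest chain is Demo→Flooring→Tile→Inspection = 2+8+3+7 = 20; overall finish 20 days.
The longest chain containing Appliances totals 19 days.
Slack of Appliances = 14 − 13 = 1 day.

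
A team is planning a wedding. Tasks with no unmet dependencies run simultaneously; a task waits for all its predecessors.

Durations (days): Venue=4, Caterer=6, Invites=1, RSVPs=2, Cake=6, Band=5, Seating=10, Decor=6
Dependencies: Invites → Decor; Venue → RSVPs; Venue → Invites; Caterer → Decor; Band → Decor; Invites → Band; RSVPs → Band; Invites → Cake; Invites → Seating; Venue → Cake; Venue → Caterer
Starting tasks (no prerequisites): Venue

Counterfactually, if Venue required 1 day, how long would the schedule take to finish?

14

The binding path is Venue→RSVPs→Band→Decor = 4+2+5+6 = 17; finish at 17 days.
Venue lies on that path, so at 1 day the path becomes 14 days.
That remains the longest chain; total 14 days.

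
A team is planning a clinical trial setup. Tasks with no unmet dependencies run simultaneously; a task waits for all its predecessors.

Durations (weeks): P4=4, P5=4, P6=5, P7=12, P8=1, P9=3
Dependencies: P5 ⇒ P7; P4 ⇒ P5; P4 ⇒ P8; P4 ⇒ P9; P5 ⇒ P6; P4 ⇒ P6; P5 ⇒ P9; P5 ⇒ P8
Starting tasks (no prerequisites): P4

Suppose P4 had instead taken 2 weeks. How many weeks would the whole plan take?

18

Critical path before the change: P4→P5→P7 = 4+4+12 = 20 giving 20 weeks.
P4 lies on that path, so at 2 weeks the path becomes 18 weeks.
No other chain overtakes it, so the finish is 18 weeks.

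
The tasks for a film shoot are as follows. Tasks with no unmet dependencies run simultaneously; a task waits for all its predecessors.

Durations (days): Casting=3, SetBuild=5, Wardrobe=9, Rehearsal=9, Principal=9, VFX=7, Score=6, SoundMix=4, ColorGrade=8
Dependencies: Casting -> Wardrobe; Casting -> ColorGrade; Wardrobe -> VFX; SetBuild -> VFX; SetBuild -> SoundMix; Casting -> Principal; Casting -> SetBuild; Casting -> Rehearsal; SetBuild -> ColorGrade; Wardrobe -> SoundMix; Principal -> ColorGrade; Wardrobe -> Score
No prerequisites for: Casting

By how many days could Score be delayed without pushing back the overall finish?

Casting→Principal→ColorGrade = 3+9+8 = 20 sets the makespan at 20 days.
The longest chain containing Score totals 18 days.
So Score can slip 20 − 18 = 2 days.

2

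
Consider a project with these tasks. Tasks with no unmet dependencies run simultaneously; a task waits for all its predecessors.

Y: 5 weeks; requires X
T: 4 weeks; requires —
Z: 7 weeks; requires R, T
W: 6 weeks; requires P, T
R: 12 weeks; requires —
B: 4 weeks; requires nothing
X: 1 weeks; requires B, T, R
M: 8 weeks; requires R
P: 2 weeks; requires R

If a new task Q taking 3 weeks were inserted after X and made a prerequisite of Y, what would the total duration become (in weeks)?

Originally the project takes 20 weeks.
With Q inserted, Y now waits for max(X, Q).
New critical path: R→X→Q→Y = 12+1+3+5 = 21 ⇒ 21 weeks.

21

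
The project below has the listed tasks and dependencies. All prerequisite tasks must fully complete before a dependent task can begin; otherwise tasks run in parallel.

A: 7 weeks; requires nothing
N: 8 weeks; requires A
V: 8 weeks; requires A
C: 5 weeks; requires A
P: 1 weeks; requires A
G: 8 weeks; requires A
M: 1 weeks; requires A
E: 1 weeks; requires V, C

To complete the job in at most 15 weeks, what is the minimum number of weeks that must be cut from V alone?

Current finish: 16 weeks; target: 15.
V is on every critical path, so each week cut from V cuts the finish by one (this holds down to a finish of 15).
Need 16 − 15 = 1 week off V → V becomes 7 weeks, finish becomes 15.

1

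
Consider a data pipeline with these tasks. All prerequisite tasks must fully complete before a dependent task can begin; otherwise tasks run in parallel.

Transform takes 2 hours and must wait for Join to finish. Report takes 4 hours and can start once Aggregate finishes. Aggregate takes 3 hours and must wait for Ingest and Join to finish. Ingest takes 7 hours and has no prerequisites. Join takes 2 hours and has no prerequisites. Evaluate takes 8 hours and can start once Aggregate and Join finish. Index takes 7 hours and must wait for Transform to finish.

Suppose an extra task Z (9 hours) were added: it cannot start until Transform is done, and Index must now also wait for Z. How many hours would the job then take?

20

Originally the job takes 18 hours.
With Z inserted, Index now waits for max(Transform, Z).
New critical path: Join→Transform→Z→Index = 2+2+9+7 = 20 ⇒ 20 hours.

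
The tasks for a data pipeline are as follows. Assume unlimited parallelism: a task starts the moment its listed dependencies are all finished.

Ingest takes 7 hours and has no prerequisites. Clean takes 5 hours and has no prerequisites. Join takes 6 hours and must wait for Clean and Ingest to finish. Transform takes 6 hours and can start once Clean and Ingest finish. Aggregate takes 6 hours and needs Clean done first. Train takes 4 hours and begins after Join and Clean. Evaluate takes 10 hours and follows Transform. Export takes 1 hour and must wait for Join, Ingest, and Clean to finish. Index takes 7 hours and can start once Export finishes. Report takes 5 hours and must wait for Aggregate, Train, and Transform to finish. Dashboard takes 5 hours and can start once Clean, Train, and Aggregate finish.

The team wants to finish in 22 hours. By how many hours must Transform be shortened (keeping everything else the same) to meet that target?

1

Current finish: 23 hours; target: 22.
Transform is on every critical path, so each hour cut from Transform cuts the finish by one (this holds down to a finish of 22).
Need 23 − 22 = 1 hour off Transform → Transform becomes 5 hours, finish becomes 22.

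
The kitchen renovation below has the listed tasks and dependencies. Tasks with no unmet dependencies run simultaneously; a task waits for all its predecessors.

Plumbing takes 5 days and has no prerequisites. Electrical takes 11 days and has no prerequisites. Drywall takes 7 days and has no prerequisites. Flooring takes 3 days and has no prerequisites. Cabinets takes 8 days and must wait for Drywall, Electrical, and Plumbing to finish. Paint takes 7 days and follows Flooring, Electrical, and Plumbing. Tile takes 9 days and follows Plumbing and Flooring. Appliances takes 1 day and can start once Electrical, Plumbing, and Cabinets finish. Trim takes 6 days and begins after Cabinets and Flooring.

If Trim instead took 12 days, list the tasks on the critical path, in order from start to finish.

Electrical, Cabinets, Trim

Actual critical path: Electrical→Cabinets→Trim = 11+8+6 = 25 ⇒ 25 days.
Trim is on the critical path; changing it to 12 makes that path 31 days.
That remains the longest chain; total 31 days.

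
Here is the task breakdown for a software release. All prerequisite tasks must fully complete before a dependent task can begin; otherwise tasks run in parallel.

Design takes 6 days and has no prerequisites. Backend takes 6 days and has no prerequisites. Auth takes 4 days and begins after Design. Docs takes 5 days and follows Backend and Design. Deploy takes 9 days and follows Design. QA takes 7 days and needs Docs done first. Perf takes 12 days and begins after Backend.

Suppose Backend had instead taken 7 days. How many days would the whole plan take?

19

Actual critical path: Backend→Docs→QA = 6+5+7 = 18 ⇒ 18 days.
Since Backend is critical, the +1 change carries straight to that chain (now 19 days).
The critical path is still Backend→Docs→QA; finish is now 19 days.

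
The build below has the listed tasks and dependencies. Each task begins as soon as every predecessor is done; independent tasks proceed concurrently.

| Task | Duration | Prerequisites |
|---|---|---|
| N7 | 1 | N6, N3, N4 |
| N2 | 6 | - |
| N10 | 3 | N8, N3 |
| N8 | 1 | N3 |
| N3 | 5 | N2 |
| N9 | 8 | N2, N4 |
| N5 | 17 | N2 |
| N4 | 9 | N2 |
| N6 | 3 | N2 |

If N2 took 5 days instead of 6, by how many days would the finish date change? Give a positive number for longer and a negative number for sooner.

Critical path before the change: N2→N4→N9 = 6+9+8 = 23 giving 23 days.
Since N2 is critical, the -1 change carries straight to that chain (now 22 days).
The critical path is still N2→N4→N9; finish is now 22 days.
Change in finish: 22 − 23 = -1 days.

-1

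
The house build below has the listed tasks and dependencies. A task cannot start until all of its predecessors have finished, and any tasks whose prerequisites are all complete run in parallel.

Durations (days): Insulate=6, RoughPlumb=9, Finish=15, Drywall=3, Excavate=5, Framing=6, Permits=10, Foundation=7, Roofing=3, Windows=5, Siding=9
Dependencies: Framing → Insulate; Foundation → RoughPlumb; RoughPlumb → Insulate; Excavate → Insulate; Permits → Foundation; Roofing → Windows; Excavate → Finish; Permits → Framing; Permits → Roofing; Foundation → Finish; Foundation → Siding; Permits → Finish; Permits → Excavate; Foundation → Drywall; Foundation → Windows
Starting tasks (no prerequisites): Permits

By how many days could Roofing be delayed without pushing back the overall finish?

The longest chain is Permits→Foundation→RoughPlumb→Insulate = 10+7+9+6 = 32; overall finish 32 days.
The longest chain containing Roofing totals 18 days.
Slack of Roofing = 24 − 10 = 14 days.

14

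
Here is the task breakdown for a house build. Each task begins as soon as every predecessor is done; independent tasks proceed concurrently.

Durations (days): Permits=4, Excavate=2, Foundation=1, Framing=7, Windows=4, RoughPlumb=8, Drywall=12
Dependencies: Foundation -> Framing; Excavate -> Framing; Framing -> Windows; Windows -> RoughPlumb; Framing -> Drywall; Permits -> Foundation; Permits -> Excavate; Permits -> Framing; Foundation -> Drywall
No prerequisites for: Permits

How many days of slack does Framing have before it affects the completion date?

The longest chain is Permits→Excavate→Framing→Windows→RoughPlumb = 4+2+7+4+8 = 25; overall finish 25 days.
Longest path through Framing: 25 days (earliest finish 13, latest finish 13).
So Framing can slip 13 − 13 = 0 days.

0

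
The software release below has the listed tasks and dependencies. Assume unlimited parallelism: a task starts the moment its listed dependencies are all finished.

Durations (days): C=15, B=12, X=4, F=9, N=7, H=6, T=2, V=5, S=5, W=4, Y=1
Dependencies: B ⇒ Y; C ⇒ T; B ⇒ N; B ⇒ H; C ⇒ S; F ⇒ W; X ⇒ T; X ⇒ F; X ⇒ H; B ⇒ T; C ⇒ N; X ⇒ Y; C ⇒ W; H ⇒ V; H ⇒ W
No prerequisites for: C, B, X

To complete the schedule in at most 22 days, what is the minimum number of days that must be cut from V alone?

Current finish: 23 days; target: 22.
V is on every critical path, so each day cut from V cuts the finish by one (this holds down to a finish of 22).
Need 23 − 22 = 1 day off V → V becomes 4 days, finish becomes 22.

1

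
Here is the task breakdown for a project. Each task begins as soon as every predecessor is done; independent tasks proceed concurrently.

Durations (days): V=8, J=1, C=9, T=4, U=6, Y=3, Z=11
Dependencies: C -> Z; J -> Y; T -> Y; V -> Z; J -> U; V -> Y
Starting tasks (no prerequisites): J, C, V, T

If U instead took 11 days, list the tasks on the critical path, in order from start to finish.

C, Z

As given, the longest chain is C→Z = 9+11 = 20, so the finish is 20 days.
The longest path through U is only 7 days, so U has float 13.
No other chain overtakes it, so the finish is 20 days.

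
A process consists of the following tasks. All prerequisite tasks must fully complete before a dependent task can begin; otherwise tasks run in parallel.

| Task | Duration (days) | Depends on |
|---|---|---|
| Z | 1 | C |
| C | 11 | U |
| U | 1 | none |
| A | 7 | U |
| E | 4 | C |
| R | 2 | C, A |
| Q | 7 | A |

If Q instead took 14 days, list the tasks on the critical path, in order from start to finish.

The binding path is U→C→E = 1+11+4 = 16; finish at 16 days.
Q has 1 day of float (longest path through it is 15).
Now U→A→Q = 1+7+14 = 22 is longest, so the finish becomes 22 days.

U, A, Q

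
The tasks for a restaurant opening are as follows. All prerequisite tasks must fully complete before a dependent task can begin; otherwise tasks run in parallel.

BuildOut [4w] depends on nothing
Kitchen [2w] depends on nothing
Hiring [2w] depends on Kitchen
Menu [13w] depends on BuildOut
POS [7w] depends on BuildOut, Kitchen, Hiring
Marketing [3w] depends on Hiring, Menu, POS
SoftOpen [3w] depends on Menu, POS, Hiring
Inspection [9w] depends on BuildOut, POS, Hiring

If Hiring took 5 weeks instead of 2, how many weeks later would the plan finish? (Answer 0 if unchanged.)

Actual critical path: Kitchen→Hiring→POS→Inspection = 2+2+7+9 = 20 ⇒ 20 weeks.
Since Hiring is critical, the +3 change carries straight to that chain (now 23 weeks).
That remains the longest chain; total 23 weeks.
Change in finish: 23 − 20 = +3 weeks.

3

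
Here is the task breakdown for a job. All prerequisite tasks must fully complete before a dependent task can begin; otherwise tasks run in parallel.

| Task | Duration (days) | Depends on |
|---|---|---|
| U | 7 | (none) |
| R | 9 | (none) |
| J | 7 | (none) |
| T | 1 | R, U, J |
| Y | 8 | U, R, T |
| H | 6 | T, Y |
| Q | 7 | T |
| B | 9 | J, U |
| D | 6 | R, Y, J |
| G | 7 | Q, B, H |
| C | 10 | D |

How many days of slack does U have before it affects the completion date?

R→T→Y→D→C = 9+1+8+6+10 = 34 sets the makespan at 34 days.
U finishes as early as 7 and must finish by 9.
So U can slip 9 − 7 = 2 days.

2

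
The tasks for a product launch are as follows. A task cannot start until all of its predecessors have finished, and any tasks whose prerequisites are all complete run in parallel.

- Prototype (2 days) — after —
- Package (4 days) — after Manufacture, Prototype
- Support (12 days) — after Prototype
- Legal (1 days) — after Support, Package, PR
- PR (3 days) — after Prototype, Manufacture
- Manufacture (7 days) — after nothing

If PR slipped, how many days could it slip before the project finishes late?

4

The longest chain is Prototype→Support→Legal = 2+12+1 = 15; overall finish 15 days.
The longest chain containing PR totals 11 days.
So PR can slip 14 − 10 = 4 days.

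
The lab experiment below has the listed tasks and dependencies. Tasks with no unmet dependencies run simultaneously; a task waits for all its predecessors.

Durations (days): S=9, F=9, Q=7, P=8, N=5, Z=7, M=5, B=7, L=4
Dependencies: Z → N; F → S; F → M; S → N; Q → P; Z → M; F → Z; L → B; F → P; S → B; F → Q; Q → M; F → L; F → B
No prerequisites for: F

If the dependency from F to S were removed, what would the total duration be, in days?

24

Before: longest chain F→S→B = 9+9+7 = 25, finish 25.
Without F→S, S's earliest start moves from 9 to 0.
After: F→Q→P = 9+7+8 = 24 → 24 days.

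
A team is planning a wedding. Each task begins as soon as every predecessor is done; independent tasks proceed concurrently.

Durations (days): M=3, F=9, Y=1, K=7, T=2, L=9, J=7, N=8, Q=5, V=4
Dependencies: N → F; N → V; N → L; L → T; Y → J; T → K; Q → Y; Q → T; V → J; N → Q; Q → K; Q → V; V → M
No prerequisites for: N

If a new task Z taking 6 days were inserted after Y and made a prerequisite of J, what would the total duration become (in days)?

27

Originally the plan takes 26 days.
With Z inserted, J now waits for max(Y, V, Z).
New critical path: N→Q→Y→Z→J = 8+5+1+6+7 = 27 ⇒ 27 days.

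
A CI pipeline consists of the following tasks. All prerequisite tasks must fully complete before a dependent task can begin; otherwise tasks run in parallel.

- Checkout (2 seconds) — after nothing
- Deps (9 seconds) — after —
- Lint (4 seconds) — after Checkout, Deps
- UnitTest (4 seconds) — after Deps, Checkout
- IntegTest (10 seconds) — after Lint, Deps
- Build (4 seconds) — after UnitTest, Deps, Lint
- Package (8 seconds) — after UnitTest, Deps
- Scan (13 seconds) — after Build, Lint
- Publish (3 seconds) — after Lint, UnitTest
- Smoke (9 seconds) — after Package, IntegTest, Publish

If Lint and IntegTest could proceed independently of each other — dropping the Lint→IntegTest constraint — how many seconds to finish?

30

Original critical path: Deps→Lint→IntegTest→Smoke = 9+4+10+9 = 32 ⇒ 32 seconds.
Without Lint→IntegTest, IntegTest's earliest start moves from 13 to 9.
New critical path: Deps→Lint→Build→Scan = 9+4+4+13 = 30 ⇒ 30 seconds.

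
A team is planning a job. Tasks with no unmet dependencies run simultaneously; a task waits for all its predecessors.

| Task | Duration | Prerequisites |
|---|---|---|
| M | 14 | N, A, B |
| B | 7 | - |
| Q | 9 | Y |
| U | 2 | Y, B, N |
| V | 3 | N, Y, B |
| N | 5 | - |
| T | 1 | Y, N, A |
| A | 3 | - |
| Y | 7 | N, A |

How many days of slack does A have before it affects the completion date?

2

Critical path: N→Y→Q = 5+7+9 = 21, so the finish is 21 days.
Longest path through A: 19 days (earliest finish 3, latest finish 5).
Float = 21 − 19 = 2.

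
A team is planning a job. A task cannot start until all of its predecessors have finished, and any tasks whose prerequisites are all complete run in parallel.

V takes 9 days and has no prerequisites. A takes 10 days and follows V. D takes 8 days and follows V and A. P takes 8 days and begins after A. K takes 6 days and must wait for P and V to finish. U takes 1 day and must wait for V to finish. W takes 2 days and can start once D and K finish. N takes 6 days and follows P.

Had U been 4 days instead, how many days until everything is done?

35

Baseline: V→A→P→K→W = 9+10+8+6+2 = 35 → 35 days.
U has 25 days of float (longest path through it is 10).
The critical path is still V→A→P→K→W; finish is now 35 days.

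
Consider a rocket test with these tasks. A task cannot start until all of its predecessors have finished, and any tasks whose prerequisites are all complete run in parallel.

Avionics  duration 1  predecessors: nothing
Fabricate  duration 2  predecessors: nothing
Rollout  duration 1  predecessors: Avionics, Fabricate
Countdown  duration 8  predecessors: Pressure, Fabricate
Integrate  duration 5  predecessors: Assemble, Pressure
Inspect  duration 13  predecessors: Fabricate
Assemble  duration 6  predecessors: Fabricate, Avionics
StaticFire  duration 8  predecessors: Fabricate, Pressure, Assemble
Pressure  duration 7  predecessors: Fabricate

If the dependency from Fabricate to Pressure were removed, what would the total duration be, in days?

Original critical path: Fabricate→Pressure→StaticFire = 2+7+8 = 17 ⇒ 17 days.
Without Fabricate→Pressure, Pressure's earliest start moves from 2 to 0.
The longest chain is now Fabricate→Assemble→StaticFire = 2+6+8 = 16, so the plan takes 16 days.

16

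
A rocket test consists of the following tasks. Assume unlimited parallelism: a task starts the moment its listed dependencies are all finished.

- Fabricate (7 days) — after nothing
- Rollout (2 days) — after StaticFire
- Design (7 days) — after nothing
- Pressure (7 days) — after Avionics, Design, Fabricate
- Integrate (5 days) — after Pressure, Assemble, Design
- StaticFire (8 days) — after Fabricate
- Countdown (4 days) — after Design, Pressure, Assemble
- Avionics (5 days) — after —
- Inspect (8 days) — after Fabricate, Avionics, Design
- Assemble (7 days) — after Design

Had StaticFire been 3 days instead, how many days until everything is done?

As given, the longest chain is Design→Assemble→Integrate = 7+7+5 = 19, so the finish is 19 days.
The longest path through StaticFire is only 17 days, so StaticFire has float 2.
The critical path is still Design→Assemble→Integrate; finish is now 19 days.

19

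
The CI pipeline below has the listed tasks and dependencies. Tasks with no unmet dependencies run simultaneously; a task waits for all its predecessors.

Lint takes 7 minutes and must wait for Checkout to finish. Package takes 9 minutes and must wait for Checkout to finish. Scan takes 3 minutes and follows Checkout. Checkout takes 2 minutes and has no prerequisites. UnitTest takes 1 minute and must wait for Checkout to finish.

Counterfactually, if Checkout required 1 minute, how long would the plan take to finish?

10

The binding path is Checkout→Package = 2+9 = 11; finish at 11 minutes.
Since Checkout is critical, the -1 change carries straight to that chain (now 10 minutes).
The critical path is still Checkout→Package; finish is now 10 minutes.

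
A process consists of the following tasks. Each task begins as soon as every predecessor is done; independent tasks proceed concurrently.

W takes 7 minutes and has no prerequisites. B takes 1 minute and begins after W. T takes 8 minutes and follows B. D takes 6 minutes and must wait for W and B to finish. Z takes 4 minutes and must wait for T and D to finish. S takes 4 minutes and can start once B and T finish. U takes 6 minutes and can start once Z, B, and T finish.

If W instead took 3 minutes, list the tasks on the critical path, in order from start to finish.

The binding path is W→B→T→Z→U = 7+1+8+4+6 = 26; finish at 26 minutes.
Since W is critical, the -4 change carries straight to that chain (now 22 minutes).
That remains the longest chain; total 22 minutes.

W, B, T, Z, U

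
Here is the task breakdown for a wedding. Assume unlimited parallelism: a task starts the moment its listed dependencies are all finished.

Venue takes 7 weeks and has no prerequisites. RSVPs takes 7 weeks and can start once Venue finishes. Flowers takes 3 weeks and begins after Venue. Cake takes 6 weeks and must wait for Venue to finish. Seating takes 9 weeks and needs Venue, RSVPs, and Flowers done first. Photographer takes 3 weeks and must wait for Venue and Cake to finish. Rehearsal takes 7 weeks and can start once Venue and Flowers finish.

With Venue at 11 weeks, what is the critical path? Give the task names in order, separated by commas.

The binding path is Venue→RSVPs→Seating = 7+7+9 = 23; finish at 23 weeks.
Since Venue is critical, the +4 change carries straight to that chain (now 27 weeks).
The critical path is still Venue→RSVPs→Seating; finish is now 27 weeks.

Venue, RSVPs, Seating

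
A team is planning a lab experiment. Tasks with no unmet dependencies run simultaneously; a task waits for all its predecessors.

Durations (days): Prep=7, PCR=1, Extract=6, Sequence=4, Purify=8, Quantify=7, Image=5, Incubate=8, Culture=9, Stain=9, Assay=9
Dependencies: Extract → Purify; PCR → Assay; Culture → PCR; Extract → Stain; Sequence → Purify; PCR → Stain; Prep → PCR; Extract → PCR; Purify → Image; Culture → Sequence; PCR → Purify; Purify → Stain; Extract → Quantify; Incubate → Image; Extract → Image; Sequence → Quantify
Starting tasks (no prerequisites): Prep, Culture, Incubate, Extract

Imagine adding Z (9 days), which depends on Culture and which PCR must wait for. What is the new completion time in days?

36

Originally the job takes 30 days.
With Z inserted, PCR now waits for max(Culture, Prep, Extract, Z).
New critical path: Culture→Z→PCR→Purify→Stain = 9+9+1+8+9 = 36 ⇒ 36 days.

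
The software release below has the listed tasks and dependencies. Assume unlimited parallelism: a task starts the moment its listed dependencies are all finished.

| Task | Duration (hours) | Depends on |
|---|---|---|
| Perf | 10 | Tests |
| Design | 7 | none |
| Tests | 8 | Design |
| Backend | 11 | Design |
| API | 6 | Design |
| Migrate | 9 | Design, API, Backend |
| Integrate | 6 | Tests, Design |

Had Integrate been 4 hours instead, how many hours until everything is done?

As given, the longest chain is Design→Backend→Migrate = 7+11+9 = 27, so the finish is 27 hours.
Integrate has 6 hours of float (longest path through it is 21).
The critical path is still Design→Backend→Migrate; finish is now 27 hours.

27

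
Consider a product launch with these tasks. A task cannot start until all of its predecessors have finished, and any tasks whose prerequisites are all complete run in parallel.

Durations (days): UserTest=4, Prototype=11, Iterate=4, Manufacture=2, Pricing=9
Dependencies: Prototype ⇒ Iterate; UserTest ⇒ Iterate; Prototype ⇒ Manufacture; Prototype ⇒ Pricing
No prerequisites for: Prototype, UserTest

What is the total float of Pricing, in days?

Critical path: Prototype→Pricing = 11+9 = 20, so the finish is 20 days.
The longest chain containing Pricing totals 20 days.
So Pricing can slip 20 − 20 = 0 days.

0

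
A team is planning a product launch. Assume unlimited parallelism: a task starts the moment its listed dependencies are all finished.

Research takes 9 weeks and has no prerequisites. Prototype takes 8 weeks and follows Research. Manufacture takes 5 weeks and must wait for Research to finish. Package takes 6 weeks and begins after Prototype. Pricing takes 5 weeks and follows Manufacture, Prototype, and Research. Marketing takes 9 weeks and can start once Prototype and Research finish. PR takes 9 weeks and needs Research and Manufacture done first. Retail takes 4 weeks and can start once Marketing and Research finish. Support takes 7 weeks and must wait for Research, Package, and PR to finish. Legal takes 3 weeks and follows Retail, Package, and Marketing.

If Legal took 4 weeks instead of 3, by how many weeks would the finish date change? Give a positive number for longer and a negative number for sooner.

1

Critical path before the change: Research→Prototype→Marketing→Retail→Legal = 9+8+9+4+3 = 33 giving 33 weeks.
Since Legal is critical, the +1 change carries straight to that chain (now 34 weeks).
No other chain overtakes it, so the finish is 34 weeks.
Change in finish: 34 − 33 = +1 weeks.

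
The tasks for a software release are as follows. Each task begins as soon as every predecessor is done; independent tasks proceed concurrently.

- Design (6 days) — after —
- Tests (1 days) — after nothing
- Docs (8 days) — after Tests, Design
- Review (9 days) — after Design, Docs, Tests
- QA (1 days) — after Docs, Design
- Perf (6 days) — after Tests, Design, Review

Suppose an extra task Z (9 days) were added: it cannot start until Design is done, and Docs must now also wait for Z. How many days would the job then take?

Originally the job takes 29 days.
With Z inserted, Docs now waits for max(Tests, Design, Z).
New critical path: Design→Z→Docs→Review→Perf = 6+9+8+9+6 = 38 ⇒ 38 days.

38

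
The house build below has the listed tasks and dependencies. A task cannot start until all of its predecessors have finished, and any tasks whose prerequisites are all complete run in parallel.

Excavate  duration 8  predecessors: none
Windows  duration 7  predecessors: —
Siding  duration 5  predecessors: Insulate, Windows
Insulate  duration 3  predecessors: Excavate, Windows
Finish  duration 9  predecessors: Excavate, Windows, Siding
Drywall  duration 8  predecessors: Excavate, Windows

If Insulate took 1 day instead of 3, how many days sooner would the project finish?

2

Critical path before the change: Excavate→Insulate→Siding→Finish = 8+3+5+9 = 25 giving 25 days.
Insulate lies on that path, so at 1 day the path becomes 23 days.
That remains the longest chain; total 23 days.
Change in finish: 23 − 25 = -2 days.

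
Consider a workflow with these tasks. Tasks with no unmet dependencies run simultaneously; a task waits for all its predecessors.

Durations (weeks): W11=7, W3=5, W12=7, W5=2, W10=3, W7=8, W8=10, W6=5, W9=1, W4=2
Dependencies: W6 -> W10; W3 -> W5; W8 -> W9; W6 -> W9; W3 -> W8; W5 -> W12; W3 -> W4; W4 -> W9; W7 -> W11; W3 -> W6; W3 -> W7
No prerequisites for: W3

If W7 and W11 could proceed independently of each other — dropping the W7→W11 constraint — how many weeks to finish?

Original critical path: W3→W7→W11 = 5+8+7 = 20 ⇒ 20 weeks.
Without W7→W11, W11's earliest start moves from 13 to 0.
After: W3→W8→W9 = 5+10+1 = 16 → 16 weeks.

16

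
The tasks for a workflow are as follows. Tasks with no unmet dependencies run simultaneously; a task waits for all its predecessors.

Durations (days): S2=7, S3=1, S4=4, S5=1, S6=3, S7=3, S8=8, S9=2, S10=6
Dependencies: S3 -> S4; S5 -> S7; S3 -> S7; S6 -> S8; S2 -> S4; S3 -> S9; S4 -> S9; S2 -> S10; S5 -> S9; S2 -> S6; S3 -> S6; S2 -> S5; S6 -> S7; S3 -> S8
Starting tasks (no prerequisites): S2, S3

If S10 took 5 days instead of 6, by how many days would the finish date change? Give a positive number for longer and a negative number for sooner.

Actual critical path: S2→S6→S8 = 7+3+8 = 18 ⇒ 18 days.
S10 is off the critical path — its longest chain is 13 days, giving 5 of slack.
The critical path is still S2→S6→S8; finish is now 18 days.
Change in finish: 18 − 18 = +0 days.

0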